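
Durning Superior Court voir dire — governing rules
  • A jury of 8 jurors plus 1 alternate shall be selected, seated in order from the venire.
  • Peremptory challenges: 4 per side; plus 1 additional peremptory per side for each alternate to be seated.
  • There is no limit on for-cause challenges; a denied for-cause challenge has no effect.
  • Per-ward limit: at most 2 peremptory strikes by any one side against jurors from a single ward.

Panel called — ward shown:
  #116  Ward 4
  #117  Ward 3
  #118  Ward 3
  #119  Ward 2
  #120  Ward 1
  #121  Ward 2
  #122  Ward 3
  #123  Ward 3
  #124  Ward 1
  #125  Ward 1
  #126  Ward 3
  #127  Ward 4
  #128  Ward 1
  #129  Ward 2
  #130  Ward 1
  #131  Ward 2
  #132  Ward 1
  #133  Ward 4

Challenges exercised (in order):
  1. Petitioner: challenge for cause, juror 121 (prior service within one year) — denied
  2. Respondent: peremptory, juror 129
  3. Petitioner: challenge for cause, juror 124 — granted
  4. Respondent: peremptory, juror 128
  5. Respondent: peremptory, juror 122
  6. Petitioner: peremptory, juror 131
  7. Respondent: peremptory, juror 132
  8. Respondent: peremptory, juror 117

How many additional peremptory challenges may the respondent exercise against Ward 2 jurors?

0

Respondent peremptories so far: #129, #128, #122, #132, #117 — 5 of 5 used, 0 left overall.
Against Ward 2: #129 — 1 used; per-ward cap 2 leaves 1.
Binding limit: min(0, 1) = 0.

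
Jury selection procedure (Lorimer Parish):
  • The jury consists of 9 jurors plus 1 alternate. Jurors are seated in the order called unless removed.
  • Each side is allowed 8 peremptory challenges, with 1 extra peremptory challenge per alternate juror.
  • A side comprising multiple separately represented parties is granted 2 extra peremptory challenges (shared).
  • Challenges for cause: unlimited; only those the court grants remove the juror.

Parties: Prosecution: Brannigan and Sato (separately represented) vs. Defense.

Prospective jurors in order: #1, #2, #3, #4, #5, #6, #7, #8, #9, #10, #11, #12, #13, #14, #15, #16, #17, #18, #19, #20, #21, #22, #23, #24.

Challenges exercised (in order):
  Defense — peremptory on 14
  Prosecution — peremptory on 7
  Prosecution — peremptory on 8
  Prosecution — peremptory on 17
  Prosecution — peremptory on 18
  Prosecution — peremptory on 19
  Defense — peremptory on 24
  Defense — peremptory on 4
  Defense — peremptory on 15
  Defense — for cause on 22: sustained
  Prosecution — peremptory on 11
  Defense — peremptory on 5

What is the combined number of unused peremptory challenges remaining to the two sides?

Prosecution allotment: 8 base + 1 × 1 alternate + 2 multi-party = 11. Defense allotment: 8 base + 1 × 1 alternate = 9.
Prosecution peremptories used: #7, #8, #17, #18, #19, #11 — 6.
Defense peremptories used: #14, #24, #4, #15, #5 — 5 (the for-cause on #22 doesn't count).
Remaining: (11 − 6) + (9 − 5) = 9.

9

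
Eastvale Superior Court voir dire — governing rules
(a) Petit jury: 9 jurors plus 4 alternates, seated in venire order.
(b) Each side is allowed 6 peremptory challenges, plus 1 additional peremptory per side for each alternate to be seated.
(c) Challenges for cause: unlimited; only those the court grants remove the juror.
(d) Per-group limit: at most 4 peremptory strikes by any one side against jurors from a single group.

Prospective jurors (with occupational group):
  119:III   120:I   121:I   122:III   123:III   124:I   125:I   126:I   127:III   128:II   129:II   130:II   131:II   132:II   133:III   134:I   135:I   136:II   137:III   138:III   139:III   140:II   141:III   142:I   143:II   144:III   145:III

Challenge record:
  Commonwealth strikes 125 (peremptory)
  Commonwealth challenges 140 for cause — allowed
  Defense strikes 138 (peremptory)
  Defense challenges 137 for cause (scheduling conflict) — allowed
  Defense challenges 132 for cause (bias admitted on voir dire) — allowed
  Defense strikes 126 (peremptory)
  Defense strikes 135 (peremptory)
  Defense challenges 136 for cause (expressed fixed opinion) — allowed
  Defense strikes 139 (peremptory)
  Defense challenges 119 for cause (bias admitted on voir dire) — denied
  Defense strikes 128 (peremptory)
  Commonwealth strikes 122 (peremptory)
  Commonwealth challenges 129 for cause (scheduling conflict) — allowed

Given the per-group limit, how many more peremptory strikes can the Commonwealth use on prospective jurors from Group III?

3

Commonwealth peremptories so far: #125, #122 — 2 of 10 used, 8 left overall.
Against Group III: #122 — 1 used; per-group cap 4 leaves 3.
Binding limit: min(8, 3) = 3.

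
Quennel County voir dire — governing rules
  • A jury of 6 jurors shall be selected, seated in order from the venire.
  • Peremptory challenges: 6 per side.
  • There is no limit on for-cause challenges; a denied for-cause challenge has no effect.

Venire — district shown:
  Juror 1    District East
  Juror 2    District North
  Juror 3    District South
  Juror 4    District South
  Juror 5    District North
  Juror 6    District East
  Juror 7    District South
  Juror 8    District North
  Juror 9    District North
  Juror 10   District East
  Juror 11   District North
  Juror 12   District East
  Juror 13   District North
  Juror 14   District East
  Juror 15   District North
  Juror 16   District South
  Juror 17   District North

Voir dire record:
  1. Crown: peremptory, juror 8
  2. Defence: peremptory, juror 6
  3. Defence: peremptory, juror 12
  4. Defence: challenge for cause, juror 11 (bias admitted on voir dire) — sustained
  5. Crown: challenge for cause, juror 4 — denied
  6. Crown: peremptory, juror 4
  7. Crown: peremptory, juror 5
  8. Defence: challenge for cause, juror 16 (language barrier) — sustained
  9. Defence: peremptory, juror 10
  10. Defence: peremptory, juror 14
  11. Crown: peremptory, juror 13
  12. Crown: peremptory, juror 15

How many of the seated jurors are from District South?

2

Removed: #4, #5, #6, #8, #10, #11, #12, #13, #14, #15, #16.
Seated jurors 1–6: #1, #2, #3, #7, #9, #17.
Of those, in District South: #3, #7 → 2.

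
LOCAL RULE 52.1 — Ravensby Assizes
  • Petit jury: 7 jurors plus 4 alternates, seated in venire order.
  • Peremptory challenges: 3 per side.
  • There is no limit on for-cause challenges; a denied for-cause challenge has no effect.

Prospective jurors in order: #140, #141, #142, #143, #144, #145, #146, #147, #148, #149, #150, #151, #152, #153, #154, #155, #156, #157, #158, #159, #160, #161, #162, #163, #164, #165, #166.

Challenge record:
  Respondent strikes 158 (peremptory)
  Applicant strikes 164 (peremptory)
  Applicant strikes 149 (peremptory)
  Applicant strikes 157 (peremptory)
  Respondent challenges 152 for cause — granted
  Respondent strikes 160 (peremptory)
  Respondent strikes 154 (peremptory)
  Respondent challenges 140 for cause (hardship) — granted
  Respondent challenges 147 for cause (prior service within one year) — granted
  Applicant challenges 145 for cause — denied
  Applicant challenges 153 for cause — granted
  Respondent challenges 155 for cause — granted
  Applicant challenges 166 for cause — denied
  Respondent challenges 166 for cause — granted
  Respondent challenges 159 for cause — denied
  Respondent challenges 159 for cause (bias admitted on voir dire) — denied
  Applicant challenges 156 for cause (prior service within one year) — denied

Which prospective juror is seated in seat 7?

Removed: #140, #147, #149, #152, #153, #154, #155, #157, #158, #160, #164, #166. (#145, #156, #159 stay — for-cause denied.)
Seating in order: seats 1–7 → #141, #142, #143, #144, #145, #146, #148; alternates → #150, #151, #156, #159.
So seat 7 is #148.

148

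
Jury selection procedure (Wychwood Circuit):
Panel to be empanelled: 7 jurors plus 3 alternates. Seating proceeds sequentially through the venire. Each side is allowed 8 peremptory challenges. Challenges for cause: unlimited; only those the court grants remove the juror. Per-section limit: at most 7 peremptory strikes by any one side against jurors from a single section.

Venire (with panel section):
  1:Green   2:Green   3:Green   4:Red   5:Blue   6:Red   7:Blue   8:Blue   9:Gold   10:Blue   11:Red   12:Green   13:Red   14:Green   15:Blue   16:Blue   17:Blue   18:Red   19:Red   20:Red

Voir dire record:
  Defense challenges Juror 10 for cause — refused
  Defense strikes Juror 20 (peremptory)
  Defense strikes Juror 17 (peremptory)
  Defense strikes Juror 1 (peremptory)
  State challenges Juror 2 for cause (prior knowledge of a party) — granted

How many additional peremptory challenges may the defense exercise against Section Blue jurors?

5

Defense peremptories so far: #20, #17, #1 — 3 of 8 used, 5 left overall.
Against Section Blue: #17 — 1 used; per-section cap 7 leaves 6.
Binding limit: min(5, 6) = 5.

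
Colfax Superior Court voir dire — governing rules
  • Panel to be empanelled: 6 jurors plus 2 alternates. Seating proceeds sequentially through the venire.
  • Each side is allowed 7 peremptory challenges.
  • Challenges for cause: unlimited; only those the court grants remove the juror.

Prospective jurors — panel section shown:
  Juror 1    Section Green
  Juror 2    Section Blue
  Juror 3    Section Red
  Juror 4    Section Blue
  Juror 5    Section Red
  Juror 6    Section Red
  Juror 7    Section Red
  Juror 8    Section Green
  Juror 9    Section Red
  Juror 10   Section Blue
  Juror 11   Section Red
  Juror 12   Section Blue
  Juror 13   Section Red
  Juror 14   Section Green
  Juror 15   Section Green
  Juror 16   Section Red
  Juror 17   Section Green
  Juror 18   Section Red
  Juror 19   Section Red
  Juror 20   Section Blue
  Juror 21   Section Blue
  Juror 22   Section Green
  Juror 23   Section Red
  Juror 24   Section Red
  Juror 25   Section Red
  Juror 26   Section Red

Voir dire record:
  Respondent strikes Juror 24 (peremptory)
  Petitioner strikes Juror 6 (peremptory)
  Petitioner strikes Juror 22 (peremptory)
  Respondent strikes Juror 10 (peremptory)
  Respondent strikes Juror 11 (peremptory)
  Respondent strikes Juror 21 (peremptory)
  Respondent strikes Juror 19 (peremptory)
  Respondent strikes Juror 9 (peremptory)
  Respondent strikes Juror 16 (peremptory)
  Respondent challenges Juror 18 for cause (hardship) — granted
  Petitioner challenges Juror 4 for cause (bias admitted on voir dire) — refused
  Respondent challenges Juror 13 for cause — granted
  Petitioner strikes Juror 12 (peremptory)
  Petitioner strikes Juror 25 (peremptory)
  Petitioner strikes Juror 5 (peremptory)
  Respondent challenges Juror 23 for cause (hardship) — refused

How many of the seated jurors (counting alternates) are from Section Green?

4

Removed: #5, #6, #9, #10, #11, #12, #13, #16, #18, #19, #21, #22, #24, #25.
Seated (8 incl. alternates): #1, #2, #3, #4, #7, #8, #14, #15.
Of those, in Section Green: #1, #8, #14, #15 → 4.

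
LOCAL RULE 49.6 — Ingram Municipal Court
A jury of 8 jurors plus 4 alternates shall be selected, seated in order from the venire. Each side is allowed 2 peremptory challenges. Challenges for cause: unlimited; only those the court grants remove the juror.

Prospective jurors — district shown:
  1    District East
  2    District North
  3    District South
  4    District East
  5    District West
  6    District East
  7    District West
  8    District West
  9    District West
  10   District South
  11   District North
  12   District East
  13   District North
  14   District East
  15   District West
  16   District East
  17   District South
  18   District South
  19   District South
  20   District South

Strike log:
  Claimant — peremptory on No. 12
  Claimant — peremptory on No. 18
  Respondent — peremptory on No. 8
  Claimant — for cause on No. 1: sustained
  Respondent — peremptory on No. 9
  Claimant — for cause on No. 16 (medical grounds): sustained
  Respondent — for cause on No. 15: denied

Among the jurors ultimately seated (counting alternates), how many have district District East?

Removed: #1, #8, #9, #12, #16, #18.
Seated (12 incl. alternates): #2, #3, #4, #5, #6, #7, #10, #11, #13, #14, #15, #17.
Of those, in District East: #4, #6, #14 → 3.

3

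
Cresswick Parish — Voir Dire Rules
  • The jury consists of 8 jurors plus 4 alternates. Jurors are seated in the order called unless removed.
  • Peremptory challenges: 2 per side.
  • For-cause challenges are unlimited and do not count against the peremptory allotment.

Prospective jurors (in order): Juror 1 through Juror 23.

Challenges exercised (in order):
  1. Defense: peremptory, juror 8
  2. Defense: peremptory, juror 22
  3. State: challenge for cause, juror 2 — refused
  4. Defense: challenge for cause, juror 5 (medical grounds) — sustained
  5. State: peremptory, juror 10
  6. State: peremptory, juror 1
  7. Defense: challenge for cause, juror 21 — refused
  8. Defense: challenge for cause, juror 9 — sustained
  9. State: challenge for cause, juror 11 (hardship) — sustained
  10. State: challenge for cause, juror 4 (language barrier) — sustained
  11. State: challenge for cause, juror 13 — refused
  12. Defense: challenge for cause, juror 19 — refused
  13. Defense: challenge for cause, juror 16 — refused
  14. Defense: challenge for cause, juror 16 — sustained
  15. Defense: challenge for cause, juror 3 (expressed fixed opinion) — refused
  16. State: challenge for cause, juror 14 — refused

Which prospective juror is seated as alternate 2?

Removed: #1, #4, #5, #8, #9, #10, #11, #16, #22. (#2, #3, #13, #14, #19, #21 stay — for-cause denied.)
Filling seats in venire order through position 10: #2, #3, #6, #7, #12, #13, #14, #15, #17, #18.
So alternate 2 is #18.

18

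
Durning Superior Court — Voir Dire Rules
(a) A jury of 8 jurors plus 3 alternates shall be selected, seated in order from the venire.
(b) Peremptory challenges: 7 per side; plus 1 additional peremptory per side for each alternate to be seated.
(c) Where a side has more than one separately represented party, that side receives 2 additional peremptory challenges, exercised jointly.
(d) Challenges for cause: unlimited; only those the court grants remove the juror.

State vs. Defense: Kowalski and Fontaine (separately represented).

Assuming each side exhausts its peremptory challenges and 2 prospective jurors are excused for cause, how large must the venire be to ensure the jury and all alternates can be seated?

Seats to fill: 8 + 3 alternates = 11.
Peremptories — State: 7 + 1×3 = 10; Defense: 7 + 1×3 + 2 = 12; total 22.
For-cause removals: 2.
Minimum venire: 11 + 22 + 2 = 35.

35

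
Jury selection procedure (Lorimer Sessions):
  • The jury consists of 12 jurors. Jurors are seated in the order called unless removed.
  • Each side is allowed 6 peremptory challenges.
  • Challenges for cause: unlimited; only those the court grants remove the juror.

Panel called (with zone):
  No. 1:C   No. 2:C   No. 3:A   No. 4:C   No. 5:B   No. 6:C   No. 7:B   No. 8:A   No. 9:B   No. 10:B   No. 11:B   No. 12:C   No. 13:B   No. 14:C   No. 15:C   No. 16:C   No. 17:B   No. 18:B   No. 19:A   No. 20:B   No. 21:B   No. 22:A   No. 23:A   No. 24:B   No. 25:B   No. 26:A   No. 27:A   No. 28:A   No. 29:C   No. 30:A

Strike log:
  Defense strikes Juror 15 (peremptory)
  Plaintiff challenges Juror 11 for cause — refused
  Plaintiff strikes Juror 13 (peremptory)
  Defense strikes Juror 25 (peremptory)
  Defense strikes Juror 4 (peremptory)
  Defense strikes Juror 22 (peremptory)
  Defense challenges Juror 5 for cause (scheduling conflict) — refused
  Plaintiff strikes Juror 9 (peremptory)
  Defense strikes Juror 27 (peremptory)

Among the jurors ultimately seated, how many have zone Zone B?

Removed: #4, #9, #13, #15, #22, #25, #27.
Seated jurors 1–12: #1, #2, #3, #5, #6, #7, #8, #10, #11, #12, #14, #16.
Of those, in Zone B: #5, #7, #10, #11 → 4.

4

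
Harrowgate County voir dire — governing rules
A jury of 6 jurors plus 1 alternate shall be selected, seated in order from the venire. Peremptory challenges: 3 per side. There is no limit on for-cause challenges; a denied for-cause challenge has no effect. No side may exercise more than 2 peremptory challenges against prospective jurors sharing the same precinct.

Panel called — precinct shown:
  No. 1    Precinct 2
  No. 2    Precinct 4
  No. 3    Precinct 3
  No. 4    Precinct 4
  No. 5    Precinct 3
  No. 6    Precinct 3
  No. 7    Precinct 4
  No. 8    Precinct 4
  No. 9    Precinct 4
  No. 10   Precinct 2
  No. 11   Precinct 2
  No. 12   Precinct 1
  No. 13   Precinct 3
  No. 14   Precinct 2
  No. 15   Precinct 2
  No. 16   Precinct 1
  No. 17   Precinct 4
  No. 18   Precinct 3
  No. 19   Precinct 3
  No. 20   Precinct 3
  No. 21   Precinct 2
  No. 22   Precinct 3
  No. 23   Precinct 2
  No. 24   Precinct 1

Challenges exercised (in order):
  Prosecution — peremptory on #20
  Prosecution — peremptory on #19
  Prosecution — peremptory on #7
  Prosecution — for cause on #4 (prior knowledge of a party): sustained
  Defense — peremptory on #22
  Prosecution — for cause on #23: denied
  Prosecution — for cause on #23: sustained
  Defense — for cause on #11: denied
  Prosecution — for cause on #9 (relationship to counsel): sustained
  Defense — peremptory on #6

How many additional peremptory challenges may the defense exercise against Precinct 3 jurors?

0

Defense peremptories so far: #22, #6 — 2 of 3 used, 1 left overall.
Against Precinct 3: #22, #6 — 2 used; per-precinct cap 2 leaves 0.
Binding limit: min(1, 0) = 0.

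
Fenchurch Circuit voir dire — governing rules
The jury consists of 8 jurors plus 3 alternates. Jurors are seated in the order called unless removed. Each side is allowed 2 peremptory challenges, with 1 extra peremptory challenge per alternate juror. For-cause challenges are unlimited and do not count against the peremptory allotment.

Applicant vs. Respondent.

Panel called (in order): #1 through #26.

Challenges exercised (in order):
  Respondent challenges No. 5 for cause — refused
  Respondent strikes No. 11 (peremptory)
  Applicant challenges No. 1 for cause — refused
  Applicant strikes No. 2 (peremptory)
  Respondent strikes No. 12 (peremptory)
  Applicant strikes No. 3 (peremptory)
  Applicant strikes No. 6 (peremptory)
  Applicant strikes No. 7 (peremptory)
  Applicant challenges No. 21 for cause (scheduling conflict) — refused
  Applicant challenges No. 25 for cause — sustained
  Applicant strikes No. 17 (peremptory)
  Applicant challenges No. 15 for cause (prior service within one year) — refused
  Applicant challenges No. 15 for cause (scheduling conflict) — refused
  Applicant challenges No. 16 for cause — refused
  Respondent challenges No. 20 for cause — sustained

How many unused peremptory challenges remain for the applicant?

Applicant allotment: 2 base + 1 × 3 alternates = 5.
Applicant peremptories used: #2, #3, #6, #7, #17 — 5 (for-cause on #1, #21, #25, #15, #15, #16 don't count).
Remaining: 5 − 5 = 0.

0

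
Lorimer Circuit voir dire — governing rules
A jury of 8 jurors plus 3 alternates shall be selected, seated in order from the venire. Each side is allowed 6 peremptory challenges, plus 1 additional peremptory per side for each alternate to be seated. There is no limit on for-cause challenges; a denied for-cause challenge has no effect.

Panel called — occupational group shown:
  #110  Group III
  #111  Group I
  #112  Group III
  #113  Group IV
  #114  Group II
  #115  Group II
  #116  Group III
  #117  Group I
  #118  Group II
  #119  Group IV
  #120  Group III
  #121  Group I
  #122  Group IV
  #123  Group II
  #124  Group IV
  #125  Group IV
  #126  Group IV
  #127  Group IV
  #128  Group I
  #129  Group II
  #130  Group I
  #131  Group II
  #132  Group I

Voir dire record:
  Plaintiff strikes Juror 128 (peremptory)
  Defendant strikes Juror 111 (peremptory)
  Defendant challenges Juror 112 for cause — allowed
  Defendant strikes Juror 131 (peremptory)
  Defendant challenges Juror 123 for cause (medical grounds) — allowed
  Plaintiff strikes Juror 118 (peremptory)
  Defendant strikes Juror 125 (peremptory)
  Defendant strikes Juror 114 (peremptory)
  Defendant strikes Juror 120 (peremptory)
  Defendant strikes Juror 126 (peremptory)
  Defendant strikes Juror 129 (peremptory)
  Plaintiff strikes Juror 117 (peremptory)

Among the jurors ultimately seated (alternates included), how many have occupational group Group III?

Removed: #111, #112, #114, #117, #118, #120, #123, #125, #126, #128, #129, #131.
Seated (11 incl. alternates): #110, #113, #115, #116, #119, #121, #122, #124, #127, #130, #132.
Of those, in Group III: #110, #116 → 2.

2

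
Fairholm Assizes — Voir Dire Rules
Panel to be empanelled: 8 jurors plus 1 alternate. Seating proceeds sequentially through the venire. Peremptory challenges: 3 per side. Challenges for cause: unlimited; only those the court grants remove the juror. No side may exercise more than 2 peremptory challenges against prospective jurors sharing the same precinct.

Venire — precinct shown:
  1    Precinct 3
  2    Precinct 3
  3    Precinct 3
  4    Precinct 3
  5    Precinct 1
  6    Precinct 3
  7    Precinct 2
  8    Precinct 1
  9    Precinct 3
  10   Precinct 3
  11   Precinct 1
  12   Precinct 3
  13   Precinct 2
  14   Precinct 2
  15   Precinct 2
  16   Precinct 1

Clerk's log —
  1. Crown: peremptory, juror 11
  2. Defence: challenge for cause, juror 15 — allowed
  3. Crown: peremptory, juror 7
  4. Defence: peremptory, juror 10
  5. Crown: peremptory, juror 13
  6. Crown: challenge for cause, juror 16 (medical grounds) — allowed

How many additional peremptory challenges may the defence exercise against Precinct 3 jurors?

Defence peremptories so far: #10 — 1 of 3 used, 2 left overall.
Against Precinct 3: #10 — 1 used; per-precinct cap 2 leaves 1.
Binding limit: min(2, 1) = 1.

1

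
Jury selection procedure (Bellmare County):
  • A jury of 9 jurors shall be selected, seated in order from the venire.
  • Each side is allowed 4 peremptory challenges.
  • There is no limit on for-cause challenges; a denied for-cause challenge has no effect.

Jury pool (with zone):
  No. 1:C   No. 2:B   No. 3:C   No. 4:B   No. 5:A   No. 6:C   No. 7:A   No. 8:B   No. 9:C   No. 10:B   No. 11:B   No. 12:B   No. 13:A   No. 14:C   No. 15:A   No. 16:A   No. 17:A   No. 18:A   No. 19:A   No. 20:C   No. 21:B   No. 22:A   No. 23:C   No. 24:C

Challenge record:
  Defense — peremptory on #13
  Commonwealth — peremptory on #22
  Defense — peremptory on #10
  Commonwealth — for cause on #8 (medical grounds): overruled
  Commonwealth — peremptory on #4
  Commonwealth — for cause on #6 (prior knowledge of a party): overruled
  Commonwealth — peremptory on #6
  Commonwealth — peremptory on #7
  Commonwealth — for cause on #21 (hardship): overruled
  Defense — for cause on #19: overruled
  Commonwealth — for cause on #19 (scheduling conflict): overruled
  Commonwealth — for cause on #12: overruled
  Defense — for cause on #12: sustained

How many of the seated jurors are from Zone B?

Removed: #4, #6, #7, #10, #12, #13, #22.
Seated jurors 1–9: #1, #2, #3, #5, #8, #9, #11, #14, #15.
Of those, in Zone B: #2, #8, #11 → 3.

3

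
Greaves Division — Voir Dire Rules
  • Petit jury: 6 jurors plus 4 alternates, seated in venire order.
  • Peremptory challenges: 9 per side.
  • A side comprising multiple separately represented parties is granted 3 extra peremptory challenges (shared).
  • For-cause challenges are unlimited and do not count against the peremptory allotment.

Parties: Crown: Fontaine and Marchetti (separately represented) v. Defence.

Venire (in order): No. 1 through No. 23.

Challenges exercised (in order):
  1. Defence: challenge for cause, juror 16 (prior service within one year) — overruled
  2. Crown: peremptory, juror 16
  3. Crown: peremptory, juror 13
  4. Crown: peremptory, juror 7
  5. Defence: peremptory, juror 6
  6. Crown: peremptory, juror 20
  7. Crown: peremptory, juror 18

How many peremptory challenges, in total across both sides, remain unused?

Crown allotment: 9 base + 3 multi-party = 12. Defence allotment: 9.
Crown peremptories used: #16, #13, #7, #20, #18 — 5.
Defence peremptories used: #6 — 1 (the for-cause on #16 doesn't count).
Remaining: (12 − 5) + (9 − 1) = 15.

15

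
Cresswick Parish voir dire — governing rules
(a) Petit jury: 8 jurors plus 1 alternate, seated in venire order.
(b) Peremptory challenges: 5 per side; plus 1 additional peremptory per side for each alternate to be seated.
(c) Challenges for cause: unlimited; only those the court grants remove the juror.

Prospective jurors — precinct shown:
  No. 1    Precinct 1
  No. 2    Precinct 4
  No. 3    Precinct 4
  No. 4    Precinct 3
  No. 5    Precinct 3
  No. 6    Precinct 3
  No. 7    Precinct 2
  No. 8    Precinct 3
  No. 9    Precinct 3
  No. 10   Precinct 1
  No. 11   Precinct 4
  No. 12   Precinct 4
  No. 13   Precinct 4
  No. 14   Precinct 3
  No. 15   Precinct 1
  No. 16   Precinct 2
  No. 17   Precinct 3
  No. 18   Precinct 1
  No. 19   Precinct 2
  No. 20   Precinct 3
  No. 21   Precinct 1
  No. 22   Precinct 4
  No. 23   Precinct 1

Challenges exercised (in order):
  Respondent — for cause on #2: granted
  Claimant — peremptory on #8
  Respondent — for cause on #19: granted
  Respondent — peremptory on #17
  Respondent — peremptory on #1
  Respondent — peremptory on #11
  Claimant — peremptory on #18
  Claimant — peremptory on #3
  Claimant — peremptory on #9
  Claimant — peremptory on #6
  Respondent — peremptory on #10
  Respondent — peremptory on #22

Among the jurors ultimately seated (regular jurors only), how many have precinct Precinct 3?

Removed: #1, #2, #3, #6, #8, #9, #10, #11, #17, #18, #19, #22.
Seated jurors 1–8: #4, #5, #7, #12, #13, #14, #15, #16 (alternates #20 not counted).
Of those, in Precinct 3: #4, #5, #14 → 3.

3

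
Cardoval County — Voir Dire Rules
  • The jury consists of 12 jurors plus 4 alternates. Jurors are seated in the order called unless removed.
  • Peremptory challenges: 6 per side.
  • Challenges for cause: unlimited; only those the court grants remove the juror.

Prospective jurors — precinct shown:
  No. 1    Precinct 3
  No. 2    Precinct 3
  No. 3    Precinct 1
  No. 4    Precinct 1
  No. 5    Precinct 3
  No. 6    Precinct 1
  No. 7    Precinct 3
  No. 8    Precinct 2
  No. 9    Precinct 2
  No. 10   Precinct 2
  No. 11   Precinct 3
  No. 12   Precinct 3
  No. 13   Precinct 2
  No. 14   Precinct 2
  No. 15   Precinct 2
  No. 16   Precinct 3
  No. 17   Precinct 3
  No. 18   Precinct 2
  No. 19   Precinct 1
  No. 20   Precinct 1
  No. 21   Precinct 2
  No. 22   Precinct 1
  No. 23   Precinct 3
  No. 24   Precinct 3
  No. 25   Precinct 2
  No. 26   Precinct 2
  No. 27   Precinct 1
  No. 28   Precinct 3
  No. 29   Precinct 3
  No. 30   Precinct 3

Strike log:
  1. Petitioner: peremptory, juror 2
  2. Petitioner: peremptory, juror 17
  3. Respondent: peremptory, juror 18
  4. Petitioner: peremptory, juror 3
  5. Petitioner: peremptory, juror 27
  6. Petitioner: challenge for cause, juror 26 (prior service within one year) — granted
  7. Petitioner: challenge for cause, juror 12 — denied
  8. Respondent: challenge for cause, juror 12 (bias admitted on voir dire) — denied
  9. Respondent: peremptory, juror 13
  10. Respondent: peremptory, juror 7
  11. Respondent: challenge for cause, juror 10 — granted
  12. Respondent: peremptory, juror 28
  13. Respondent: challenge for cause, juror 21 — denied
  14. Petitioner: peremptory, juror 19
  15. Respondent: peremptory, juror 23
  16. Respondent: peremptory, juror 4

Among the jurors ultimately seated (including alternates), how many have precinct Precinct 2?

6

Removed: #2, #3, #4, #7, #10, #13, #17, #18, #19, #23, #26, #27, #28.
Seated (16 incl. alternates): #1, #5, #6, #8, #9, #11, #12, #14, #15, #16, #20, #21, #22, #24, #25, #29.
Of those, in Precinct 2: #8, #9, #14, #15, #21, #25 → 6.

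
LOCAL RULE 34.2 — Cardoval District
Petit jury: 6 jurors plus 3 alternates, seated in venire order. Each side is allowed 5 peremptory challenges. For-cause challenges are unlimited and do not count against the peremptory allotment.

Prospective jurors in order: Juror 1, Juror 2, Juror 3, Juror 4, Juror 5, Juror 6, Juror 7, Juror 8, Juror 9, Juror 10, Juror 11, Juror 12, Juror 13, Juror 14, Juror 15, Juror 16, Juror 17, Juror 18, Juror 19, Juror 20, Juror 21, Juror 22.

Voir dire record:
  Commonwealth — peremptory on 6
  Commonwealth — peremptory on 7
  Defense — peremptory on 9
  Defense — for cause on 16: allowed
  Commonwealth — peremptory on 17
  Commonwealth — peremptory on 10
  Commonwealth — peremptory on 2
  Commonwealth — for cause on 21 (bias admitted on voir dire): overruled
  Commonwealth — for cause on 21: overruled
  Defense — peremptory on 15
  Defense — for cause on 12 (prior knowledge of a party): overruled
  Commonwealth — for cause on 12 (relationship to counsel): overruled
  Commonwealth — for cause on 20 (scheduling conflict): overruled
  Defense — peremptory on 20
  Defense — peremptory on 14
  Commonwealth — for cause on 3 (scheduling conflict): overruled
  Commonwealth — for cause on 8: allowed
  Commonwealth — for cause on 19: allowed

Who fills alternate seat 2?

18

Removed: #2, #6, #7, #8, #9, #10, #14, #15, #16, #17, #19, #20. (#3, #12, #21 stay — for-cause denied.)
Seating in order: seats 1–6 → #1, #3, #4, #5, #11, #12; alternates → #13, #18, #21.
So alternate 2 is #18.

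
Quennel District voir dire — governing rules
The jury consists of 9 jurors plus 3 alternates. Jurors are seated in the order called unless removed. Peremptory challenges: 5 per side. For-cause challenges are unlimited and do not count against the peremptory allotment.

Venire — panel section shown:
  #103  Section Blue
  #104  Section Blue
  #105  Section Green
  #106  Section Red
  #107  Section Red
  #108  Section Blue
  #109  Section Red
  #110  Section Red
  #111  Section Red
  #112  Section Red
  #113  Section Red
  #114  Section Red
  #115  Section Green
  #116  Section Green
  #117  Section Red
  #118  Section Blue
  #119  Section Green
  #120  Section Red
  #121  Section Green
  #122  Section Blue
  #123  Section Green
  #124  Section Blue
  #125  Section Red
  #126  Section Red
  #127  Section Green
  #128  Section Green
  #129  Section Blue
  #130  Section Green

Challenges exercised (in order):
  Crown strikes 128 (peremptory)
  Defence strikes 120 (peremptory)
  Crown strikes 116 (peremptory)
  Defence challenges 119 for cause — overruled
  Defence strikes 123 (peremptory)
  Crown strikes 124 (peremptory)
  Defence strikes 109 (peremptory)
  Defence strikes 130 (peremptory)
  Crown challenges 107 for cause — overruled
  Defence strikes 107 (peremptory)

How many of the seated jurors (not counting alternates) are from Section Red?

5

Removed: #107, #109, #116, #120, #123, #124, #128, #130.
Seated jurors 1–9: #103, #104, #105, #106, #108, #110, #111, #112, #113 (alternates #114, #115, #117 not counted).
Of those, in Section Red: #106, #110, #111, #112, #113 → 5.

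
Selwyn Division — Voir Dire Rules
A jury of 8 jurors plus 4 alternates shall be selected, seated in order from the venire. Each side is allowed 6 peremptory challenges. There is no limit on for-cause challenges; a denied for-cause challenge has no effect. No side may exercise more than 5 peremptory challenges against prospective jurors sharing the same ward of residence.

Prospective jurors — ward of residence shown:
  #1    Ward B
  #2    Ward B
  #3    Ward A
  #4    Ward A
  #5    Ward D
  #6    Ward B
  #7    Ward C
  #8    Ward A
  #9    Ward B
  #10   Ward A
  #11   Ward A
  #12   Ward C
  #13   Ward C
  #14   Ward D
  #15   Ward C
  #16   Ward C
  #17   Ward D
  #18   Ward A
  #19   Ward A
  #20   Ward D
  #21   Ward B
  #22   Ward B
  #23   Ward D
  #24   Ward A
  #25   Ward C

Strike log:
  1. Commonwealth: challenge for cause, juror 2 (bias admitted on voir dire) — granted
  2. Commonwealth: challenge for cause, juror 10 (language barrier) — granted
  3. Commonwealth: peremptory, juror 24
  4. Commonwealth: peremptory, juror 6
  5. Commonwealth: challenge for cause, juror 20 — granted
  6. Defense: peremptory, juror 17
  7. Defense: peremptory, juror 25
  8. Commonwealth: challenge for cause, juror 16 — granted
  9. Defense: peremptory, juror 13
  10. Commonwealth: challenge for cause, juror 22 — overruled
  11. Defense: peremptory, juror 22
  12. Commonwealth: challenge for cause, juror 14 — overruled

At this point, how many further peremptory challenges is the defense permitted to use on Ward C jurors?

Defense peremptories so far: #17, #25, #13, #22 — 4 of 6 used, 2 left overall.
Against Ward C: #25, #13 — 2 used; per-ward cap 5 leaves 3.
Binding limit: min(2, 3) = 2.

2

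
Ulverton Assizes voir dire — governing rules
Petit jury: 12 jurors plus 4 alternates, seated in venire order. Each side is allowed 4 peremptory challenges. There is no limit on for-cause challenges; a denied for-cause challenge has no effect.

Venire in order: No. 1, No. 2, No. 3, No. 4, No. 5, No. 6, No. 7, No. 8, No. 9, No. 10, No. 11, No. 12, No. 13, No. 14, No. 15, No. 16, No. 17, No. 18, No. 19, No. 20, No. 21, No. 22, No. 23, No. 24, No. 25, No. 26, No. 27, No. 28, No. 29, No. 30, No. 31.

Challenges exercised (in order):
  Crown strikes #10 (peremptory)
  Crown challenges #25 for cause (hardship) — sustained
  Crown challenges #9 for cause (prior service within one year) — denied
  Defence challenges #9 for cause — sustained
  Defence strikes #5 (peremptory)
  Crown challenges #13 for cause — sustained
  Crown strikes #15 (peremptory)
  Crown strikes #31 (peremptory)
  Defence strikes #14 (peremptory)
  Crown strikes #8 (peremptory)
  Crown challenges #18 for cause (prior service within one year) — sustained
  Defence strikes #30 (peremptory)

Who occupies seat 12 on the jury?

Removed: #5, #8, #9, #10, #13, #14, #15, #18, #25, #30, #31.
Seating in order: seats 1–12 → #1, #2, #3, #4, #6, #7, #11, #12, #16, #17, #19, #20; alternates → #21, #22, #23, #24.
So seat 12 is #20.

20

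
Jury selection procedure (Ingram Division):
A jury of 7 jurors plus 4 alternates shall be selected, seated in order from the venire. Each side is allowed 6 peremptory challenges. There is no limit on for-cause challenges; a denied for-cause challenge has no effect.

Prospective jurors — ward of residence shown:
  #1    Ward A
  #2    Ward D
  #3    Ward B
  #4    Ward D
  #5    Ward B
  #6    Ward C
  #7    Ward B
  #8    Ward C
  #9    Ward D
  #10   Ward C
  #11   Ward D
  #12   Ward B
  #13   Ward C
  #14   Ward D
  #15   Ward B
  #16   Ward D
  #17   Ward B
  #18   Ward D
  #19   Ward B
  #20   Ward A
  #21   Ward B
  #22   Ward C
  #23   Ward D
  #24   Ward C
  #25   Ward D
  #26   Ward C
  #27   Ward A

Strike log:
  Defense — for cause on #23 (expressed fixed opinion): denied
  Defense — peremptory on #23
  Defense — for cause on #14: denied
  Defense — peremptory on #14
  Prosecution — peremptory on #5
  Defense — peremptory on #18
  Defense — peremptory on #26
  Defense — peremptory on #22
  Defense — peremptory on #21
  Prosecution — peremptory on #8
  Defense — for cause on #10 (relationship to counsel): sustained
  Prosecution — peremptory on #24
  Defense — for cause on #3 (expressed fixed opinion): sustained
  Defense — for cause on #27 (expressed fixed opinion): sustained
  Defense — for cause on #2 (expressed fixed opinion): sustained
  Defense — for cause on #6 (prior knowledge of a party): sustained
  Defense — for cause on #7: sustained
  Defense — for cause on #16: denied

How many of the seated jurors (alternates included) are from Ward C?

Removed: #2, #3, #5, #6, #7, #8, #10, #14, #18, #21, #22, #23, #24, #26, #27.
Seated (11 incl. alternates): #1, #4, #9, #11, #12, #13, #15, #16, #17, #19, #20.
Of those, in Ward C: #13 → 1.

1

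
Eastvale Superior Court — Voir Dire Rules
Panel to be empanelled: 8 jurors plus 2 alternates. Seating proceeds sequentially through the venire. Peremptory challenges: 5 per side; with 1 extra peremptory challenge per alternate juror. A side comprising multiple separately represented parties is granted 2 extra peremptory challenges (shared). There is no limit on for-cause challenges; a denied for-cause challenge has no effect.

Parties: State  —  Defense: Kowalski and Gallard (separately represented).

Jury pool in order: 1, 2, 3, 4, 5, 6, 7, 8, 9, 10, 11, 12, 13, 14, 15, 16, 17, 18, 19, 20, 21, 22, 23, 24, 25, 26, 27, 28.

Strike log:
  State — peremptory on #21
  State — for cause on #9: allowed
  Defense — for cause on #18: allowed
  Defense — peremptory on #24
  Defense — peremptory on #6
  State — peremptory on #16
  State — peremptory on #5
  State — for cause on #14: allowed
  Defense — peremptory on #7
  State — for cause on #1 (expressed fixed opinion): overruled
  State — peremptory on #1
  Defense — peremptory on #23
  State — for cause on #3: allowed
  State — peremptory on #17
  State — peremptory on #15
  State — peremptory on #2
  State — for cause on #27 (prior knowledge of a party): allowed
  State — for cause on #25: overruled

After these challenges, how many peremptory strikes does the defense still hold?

Defense allotment: 5 base + 1 × 2 alternates + 2 multi-party = 9.
Defense peremptories used: #24, #6, #7, #23 — 4 (the for-cause on #18 doesn't count).
Remaining: 9 − 4 = 5.

5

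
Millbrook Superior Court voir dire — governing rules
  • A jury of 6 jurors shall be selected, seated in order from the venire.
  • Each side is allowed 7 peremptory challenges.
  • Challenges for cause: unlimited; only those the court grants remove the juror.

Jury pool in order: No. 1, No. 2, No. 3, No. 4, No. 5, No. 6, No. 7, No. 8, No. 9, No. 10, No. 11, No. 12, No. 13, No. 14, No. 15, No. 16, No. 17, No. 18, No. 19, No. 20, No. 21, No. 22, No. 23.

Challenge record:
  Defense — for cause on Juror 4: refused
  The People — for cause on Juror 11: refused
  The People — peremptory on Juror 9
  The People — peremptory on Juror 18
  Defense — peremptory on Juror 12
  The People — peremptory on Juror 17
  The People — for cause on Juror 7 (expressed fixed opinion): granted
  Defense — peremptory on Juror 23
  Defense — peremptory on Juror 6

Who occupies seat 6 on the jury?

Removed: #6, #7, #9, #12, #17, #18, #23. (#4, #11 stay — for-cause denied.)
Filling seats in venire order through position 6: #1, #2, #3, #4, #5, #8.
So seat 6 is #8.

8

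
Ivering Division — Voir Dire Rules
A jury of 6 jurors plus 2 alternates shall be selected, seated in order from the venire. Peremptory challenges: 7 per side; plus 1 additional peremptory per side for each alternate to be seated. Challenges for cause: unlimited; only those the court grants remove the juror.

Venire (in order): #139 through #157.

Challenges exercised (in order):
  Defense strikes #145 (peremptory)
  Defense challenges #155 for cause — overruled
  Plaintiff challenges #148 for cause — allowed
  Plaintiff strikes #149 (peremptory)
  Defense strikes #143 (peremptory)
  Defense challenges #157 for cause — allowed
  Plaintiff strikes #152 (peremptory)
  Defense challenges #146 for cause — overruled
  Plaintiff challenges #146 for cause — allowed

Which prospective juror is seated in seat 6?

147

Removed: #143, #145, #146, #148, #149, #152, #157. (#155 stays — for-cause denied.)
Filling seats in venire order through position 6: #139, #140, #141, #142, #144, #147.
So seat 6 is #147.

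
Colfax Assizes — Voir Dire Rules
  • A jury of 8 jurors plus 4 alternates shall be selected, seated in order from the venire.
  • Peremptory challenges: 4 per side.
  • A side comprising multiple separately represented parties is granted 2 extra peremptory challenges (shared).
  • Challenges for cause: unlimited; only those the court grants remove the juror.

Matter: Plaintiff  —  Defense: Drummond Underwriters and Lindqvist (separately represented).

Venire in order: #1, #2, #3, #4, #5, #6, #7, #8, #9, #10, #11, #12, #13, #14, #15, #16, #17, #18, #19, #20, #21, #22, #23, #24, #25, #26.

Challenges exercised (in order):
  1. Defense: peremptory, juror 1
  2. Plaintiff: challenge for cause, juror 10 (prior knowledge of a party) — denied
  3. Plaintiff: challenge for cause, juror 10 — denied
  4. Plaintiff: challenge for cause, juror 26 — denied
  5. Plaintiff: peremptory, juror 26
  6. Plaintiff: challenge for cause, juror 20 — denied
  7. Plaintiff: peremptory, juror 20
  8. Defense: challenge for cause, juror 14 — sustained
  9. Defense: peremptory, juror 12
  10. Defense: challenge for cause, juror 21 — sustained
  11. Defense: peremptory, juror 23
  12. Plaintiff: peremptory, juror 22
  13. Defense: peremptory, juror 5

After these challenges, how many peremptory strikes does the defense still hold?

2

Defense allotment: 4 base + 2 multi-party = 6.
Defense peremptories used: #1, #12, #23, #5 — 4 (for-cause on #14, #21 don't count).
Remaining: 6 − 4 = 2.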